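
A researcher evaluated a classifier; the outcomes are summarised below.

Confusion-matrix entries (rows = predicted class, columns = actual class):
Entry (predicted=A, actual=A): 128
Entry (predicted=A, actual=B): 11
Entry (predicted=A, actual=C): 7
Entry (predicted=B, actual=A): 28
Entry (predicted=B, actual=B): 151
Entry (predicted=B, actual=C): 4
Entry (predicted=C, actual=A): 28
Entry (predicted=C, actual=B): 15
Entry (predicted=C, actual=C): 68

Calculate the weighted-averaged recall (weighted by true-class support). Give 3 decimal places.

0.789

Per-class recall (TP/(TP+FN)):
  A: TP=128, FN=28+28=56 → 128/184 = 0.6957
  B: TP=151, FN=11+15=26 → 151/177 = 0.8531
  C: TP=68, FN=7+4=11 → 68/79 = 0.8608
Weighted-recall = Σ (supportᵢ/N)·recallᵢ with N=440: (184/440)·0.6957 + (177/440)·0.8531 + (79/440)·0.8608 = 0.789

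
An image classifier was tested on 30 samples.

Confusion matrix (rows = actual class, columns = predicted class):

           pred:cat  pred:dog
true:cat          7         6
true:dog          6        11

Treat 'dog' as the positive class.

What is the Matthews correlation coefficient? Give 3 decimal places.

MCC = (TP·TN − FP·FN) / √((TP+FP)(TP+FN)(TN+FP)(TN+FN))
Numerator = 11·7 − 6·6 = 41
Denominator = √(17·17·13·13) = √48841 = 221.0000
MCC = 41 / 221.0000 = 0.186

0.186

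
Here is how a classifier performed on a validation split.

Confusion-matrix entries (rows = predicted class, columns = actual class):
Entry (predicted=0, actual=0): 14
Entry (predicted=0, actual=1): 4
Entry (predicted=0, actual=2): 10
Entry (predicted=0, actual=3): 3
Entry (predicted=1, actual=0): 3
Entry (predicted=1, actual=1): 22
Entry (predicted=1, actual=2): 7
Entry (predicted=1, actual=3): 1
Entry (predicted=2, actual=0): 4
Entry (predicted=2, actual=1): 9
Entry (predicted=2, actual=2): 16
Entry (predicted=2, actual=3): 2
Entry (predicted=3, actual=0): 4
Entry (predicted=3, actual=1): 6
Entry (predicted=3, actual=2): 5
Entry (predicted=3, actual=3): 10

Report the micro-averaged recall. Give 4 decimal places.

Micro-averaging pools counts across classes: ΣTP=62, ΣFP=58, ΣFN=58.
Micro-recall = TP/(TP+FN) on pooled counts = 0.5167 (equals overall accuracy in single-label multiclass).

0.5167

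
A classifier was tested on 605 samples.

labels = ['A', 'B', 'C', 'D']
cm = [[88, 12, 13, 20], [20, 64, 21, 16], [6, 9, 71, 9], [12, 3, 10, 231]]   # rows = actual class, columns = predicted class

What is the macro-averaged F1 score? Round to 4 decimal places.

0.7091

Per-class F1 score (2·TP/(2·TP+FP+FN)):
  A: TP=88, FP=20+6+12=38, FN=12+13+20=45 → 176/259 = 0.67954
  B: TP=64, FP=12+9+3=24, FN=20+21+16=57 → 128/209 = 0.61244
  C: TP=71, FP=13+21+10=44, FN=6+9+9=24 → 142/210 = 0.67619
  D: TP=231, FP=20+16+9=45, FN=12+3+10=25 → 462/532 = 0.86842
Macro-F1 score = mean = (0.67954 + 0.61244 + 0.67619 + 0.86842) / 4 = 0.7091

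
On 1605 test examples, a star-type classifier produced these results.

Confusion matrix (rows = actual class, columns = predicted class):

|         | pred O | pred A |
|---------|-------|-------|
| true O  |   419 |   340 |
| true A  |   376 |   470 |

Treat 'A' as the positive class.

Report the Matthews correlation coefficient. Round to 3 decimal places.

MCC = (TP·TN − FP·FN) / √((TP+FP)(TP+FN)(TN+FP)(TN+FN))
Numerator = 470·419 − 340·376 = 69090
Denominator = √(810·846·759·795) = √413489310300 = 643031.3447
MCC = 69090 / 643031.3447 = 0.107

0.107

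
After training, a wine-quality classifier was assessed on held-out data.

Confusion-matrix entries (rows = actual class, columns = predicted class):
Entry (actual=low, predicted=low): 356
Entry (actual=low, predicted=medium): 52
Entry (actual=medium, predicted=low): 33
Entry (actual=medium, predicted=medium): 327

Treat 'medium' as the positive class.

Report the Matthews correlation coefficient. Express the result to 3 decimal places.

0.779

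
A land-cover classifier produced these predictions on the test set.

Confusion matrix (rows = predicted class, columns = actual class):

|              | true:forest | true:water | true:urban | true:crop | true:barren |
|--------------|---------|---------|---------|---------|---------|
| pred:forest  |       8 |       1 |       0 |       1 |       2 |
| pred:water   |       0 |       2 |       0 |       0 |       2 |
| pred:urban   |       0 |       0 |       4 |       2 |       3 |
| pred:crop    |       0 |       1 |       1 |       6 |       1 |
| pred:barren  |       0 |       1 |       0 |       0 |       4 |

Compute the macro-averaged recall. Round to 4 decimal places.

0.6400

Per-class recall (TP/(TP+FN)):
  forest: TP=8, FN=0+0+0+0=0 → 8/8 = 1.00000
  water: TP=2, FN=1+0+1+1=3 → 2/5 = 0.40000
  urban: TP=4, FN=0+0+1+0=1 → 4/5 = 0.80000
  crop: TP=6, FN=1+0+2+0=3 → 6/9 = 0.66667
  barren: TP=4, FN=2+2+3+1=8 → 4/12 = 0.33333
Macro-recall = mean = (1.00000 + 0.40000 + 0.80000 + 0.66667 + 0.33333) / 5 = 0.6400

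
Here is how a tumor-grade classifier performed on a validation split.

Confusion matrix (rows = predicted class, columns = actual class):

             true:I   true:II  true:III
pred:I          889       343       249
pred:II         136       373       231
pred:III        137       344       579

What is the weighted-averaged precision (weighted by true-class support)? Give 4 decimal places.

Per-class precision (TP/(TP+FP)):
  I: TP=889, FP=343+249=592 → 889/1481 = 0.60027
  II: TP=373, FP=136+231=367 → 373/740 = 0.50405
  III: TP=579, FP=137+344=481 → 579/1060 = 0.54623
Weighted-precision = Σ (supportᵢ/N)·precisionᵢ with N=3281: (1162/3281)·0.60027 + (1060/3281)·0.50405 + (1059/3281)·0.54623 = 0.5517

0.5517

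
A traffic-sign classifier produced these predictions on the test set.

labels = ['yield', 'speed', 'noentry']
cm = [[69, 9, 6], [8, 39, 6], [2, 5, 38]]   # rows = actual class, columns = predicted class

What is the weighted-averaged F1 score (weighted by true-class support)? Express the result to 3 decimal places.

Per-class F1 score (2·TP/(2·TP+FP+FN)):
  yield: TP=69, FP=8+2=10, FN=9+6=15 → 138/163 = 0.8466
  speed: TP=39, FP=9+5=14, FN=8+6=14 → 78/106 = 0.7358
  noentry: TP=38, FP=6+6=12, FN=2+5=7 → 76/95 = 0.8000
Weighted-F1 score = Σ (supportᵢ/N)·F1 scoreᵢ with N=182: (84/182)·0.8466 + (53/182)·0.7358 + (45/182)·0.8000 = 0.803

0.803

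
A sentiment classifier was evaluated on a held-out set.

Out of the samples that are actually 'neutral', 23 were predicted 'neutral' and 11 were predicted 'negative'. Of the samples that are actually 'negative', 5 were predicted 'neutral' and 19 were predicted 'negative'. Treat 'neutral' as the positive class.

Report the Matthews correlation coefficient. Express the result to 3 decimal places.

MCC = (TP·TN − FP·FN) / √((TP+FP)(TP+FN)(TN+FP)(TN+FN))
Numerator = 23·19 − 5·11 = 382
Denominator = √(28·34·24·30) = √685440 = 827.9130
MCC = 382 / 827.9130 = 0.461

0.461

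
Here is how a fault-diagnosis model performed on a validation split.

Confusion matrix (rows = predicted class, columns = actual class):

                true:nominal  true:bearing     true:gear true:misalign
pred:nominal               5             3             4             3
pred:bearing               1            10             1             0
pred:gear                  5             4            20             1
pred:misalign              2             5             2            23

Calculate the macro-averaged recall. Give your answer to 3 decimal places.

0.608

Per-class recall (TP/(TP+FN)):
  nominal: TP=5, FN=1+5+2=8 → 5/13 = 0.3846
  bearing: TP=10, FN=3+4+5=12 → 10/22 = 0.4545
  gear: TP=20, FN=4+1+2=7 → 20/27 = 0.7407
  misalign: TP=23, FN=3+0+1=4 → 23/27 = 0.8519
Macro-recall = mean = (0.3846 + 0.4545 + 0.7407 + 0.8519) / 4 = 0.608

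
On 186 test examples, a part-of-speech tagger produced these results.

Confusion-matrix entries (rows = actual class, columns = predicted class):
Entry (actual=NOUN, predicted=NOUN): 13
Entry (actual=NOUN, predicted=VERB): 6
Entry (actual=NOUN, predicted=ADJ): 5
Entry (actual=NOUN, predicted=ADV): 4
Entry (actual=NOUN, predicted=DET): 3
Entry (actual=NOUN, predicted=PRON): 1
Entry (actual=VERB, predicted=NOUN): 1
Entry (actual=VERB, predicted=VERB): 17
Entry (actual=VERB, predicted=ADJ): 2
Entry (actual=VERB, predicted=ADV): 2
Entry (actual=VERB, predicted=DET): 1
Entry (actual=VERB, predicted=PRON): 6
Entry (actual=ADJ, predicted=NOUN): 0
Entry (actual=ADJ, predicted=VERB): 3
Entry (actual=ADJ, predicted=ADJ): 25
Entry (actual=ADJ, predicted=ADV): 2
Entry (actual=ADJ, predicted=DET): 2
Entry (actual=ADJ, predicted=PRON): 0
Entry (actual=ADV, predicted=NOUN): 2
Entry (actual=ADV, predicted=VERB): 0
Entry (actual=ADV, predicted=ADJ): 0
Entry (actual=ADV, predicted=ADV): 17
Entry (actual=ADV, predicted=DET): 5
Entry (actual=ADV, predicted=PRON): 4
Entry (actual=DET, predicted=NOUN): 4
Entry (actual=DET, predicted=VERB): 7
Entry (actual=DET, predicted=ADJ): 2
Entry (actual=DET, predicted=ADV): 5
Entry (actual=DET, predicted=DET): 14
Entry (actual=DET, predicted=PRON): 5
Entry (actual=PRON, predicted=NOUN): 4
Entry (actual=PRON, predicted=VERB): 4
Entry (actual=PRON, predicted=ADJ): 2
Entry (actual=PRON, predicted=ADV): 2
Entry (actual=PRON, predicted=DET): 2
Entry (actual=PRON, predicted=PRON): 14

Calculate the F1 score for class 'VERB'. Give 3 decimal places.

F1 score = 2·TP/(2·TP+FP+FN).
VERB: TP=17, FP=6+3+0+7+4=20, FN=1+2+2+1+6=12 → 34/66 = 0.5152

0.515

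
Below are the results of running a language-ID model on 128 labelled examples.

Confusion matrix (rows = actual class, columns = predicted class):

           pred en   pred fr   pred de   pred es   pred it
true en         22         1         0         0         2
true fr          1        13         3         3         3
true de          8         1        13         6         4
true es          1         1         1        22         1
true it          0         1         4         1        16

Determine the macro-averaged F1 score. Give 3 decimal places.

Per-class F1 score (2·TP/(2·TP+FP+FN)):
  en: TP=22, FP=1+8+1+0=10, FN=1+0+0+2=3 → 44/57 = 0.7719
  fr: TP=13, FP=1+1+1+1=4, FN=1+3+3+3=10 → 26/40 = 0.6500
  de: TP=13, FP=0+3+1+4=8, FN=8+1+6+4=19 → 26/53 = 0.4906
  es: TP=22, FP=0+3+6+1=10, FN=1+1+1+1=4 → 44/58 = 0.7586
  it: TP=16, FP=2+3+4+1=10, FN=0+1+4+1=6 → 32/48 = 0.6667
Macro-F1 score = mean = (0.7719 + 0.6500 + 0.4906 + 0.7586 + 0.6667) / 5 = 0.668

0.668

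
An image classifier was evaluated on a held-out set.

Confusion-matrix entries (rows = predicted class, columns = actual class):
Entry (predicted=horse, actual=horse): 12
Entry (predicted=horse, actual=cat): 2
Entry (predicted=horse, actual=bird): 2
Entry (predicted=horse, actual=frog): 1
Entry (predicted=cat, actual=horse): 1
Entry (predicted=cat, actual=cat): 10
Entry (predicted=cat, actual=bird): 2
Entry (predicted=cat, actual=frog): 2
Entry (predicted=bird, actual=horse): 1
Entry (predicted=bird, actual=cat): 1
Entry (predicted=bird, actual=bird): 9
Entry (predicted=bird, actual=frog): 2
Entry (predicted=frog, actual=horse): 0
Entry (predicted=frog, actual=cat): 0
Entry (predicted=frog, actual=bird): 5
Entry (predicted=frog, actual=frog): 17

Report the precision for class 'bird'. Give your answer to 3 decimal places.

0.692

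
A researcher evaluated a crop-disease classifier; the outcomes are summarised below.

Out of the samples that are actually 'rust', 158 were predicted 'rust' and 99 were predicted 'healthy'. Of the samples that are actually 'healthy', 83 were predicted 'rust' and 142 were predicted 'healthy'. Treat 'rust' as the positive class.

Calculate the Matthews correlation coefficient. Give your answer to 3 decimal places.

0.245

MCC = (TP·TN − FP·FN) / √((TP+FP)(TP+FN)(TN+FP)(TN+FN))
Numerator = 158·142 − 83·99 = 14219
Denominator = √(241·257·225·241) = √3358533825 = 57952.8586
MCC = 14219 / 57952.8586 = 0.245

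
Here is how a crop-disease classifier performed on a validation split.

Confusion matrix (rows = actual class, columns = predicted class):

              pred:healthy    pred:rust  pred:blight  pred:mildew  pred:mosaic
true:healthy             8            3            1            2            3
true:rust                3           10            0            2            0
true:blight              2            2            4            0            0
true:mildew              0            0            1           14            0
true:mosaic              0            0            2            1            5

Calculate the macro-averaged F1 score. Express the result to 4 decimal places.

Per-class F1 score (2·TP/(2·TP+FP+FN)):
  healthy: TP=8, FP=3+2+0+0=5, FN=3+1+2+3=9 → 16/30 = 0.53333
  rust: TP=10, FP=3+2+0+0=5, FN=3+0+2+0=5 → 20/30 = 0.66667
  blight: TP=4, FP=1+0+1+2=4, FN=2+2+0+0=4 → 8/16 = 0.50000
  mildew: TP=14, FP=2+2+0+1=5, FN=0+0+1+0=1 → 28/34 = 0.82353
  mosaic: TP=5, FP=3+0+0+0=3, FN=0+0+2+1=3 → 10/16 = 0.62500
Macro-F1 score = mean = (0.53333 + 0.66667 + 0.50000 + 0.82353 + 0.62500) / 5 = 0.6297

0.6297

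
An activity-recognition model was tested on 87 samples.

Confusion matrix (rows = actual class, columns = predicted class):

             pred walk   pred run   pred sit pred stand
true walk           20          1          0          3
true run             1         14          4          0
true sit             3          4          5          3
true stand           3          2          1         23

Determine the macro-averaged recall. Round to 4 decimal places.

0.6742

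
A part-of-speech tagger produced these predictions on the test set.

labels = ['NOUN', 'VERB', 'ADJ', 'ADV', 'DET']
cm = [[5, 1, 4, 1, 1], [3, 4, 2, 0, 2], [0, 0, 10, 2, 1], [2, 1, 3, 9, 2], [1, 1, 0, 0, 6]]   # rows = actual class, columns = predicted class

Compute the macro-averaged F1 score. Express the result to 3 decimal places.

0.545

Per-class F1 score (2·TP/(2·TP+FP+FN)):
  NOUN: TP=5, FP=3+0+2+1=6, FN=1+4+1+1=7 → 10/23 = 0.4348
  VERB: TP=4, FP=1+0+1+1=3, FN=3+2+0+2=7 → 8/18 = 0.4444
  ADJ: TP=10, FP=4+2+3+0=9, FN=0+0+2+1=3 → 20/32 = 0.6250
  ADV: TP=9, FP=1+0+2+0=3, FN=2+1+3+2=8 → 18/29 = 0.6207
  DET: TP=6, FP=1+2+1+2=6, FN=1+1+0+0=2 → 12/20 = 0.6000
Macro-F1 score = mean = (0.4348 + 0.4444 + 0.6250 + 0.6207 + 0.6000) / 5 = 0.545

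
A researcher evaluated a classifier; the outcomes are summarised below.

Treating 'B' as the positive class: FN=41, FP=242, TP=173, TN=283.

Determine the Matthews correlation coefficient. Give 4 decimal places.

MCC = (TP·TN − FP·FN) / √((TP+FP)(TP+FN)(TN+FP)(TN+FN))
Numerator = 173·283 − 242·41 = 39037
Denominator = √(415·214·525·324) = √15106581000 = 122908.8321
MCC = 39037 / 122908.8321 = 0.3176

0.3176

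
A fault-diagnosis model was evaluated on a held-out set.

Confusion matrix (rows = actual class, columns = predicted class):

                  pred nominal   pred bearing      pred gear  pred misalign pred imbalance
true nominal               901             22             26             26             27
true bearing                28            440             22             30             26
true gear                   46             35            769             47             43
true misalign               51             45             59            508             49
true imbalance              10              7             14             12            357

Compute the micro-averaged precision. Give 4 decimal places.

0.8264

Micro-averaging pools counts across classes: ΣTP=2975, ΣFP=625, ΣFN=625.
Micro-precision = TP/(TP+FP) on pooled counts = 0.8264 (equals overall accuracy in single-label multiclass).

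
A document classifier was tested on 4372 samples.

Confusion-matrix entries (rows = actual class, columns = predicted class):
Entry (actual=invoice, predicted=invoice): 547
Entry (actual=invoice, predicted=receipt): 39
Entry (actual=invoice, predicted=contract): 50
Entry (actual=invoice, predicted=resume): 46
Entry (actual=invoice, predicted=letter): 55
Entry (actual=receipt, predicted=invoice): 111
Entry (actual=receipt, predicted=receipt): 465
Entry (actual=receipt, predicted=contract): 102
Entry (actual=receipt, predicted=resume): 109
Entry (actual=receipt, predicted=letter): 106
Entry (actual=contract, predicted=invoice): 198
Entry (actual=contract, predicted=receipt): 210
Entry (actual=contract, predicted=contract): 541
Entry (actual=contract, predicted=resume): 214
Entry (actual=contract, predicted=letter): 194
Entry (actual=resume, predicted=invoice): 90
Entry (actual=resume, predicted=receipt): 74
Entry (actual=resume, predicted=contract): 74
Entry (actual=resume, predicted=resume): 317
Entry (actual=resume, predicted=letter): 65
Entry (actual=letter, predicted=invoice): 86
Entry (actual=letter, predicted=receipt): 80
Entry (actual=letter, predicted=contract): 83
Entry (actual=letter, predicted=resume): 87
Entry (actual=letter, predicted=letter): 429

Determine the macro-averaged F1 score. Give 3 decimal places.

Per-class F1 score (2·TP/(2·TP+FP+FN)):
  invoice: TP=547, FP=111+198+90+86=485, FN=39+50+46+55=190 → 1094/1769 = 0.6184
  receipt: TP=465, FP=39+210+74+80=403, FN=111+102+109+106=428 → 930/1761 = 0.5281
  contract: TP=541, FP=50+102+74+83=309, FN=198+210+214+194=816 → 1082/2207 = 0.4903
  resume: TP=317, FP=46+109+214+87=456, FN=90+74+74+65=303 → 634/1393 = 0.4551
  letter: TP=429, FP=55+106+194+65=420, FN=86+80+83+87=336 → 858/1614 = 0.5316
Macro-F1 score = mean = (0.6184 + 0.5281 + 0.4903 + 0.4551 + 0.5316) / 5 = 0.525

0.525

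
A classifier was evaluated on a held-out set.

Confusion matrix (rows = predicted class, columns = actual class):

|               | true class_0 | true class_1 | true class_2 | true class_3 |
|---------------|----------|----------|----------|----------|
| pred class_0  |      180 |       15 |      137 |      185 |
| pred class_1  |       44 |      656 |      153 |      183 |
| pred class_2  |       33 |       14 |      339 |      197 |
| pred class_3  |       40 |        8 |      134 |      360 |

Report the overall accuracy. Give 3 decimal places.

Accuracy = trace / total = (180+656+339+360=1535) / 2678 = 1535/2678 = 0.573

0.573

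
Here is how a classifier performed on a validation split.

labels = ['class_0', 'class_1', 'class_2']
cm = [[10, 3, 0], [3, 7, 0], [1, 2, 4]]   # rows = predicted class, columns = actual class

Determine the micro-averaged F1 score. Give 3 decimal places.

Micro-averaging pools counts across classes: ΣTP=21, ΣFP=9, ΣFN=9.
Micro-F1 score = 2·TP/(2·TP+FP+FN) on pooled counts = 0.700 (equals overall accuracy in single-label multiclass).

0.700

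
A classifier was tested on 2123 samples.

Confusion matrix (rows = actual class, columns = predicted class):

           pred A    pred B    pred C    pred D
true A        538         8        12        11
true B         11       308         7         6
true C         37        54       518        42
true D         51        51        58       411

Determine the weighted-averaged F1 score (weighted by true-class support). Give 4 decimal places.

0.8344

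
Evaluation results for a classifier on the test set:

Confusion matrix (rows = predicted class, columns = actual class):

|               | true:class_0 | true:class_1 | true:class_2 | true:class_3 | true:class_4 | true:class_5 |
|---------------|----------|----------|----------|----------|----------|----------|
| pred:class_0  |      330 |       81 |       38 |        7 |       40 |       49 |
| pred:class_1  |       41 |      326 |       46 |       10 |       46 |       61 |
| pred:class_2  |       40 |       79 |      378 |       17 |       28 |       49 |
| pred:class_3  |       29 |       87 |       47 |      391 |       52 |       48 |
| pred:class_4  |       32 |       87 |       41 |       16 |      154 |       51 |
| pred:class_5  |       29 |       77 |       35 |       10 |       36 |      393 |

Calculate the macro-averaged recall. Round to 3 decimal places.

Per-class recall (TP/(TP+FN)):
  class_0: TP=330, FN=41+40+29+32+29=171 → 330/501 = 0.6587
  class_1: TP=326, FN=81+79+87+87+77=411 → 326/737 = 0.4423
  class_2: TP=378, FN=38+46+47+41+35=207 → 378/585 = 0.6462
  class_3: TP=391, FN=7+10+17+16+10=60 → 391/451 = 0.8670
  class_4: TP=154, FN=40+46+28+52+36=202 → 154/356 = 0.4326
  class_5: TP=393, FN=49+61+49+48+51=258 → 393/651 = 0.6037
Macro-recall = mean = (0.6587 + 0.4423 + 0.6462 + 0.8670 + 0.4326 + 0.6037) / 6 = 0.608

0.608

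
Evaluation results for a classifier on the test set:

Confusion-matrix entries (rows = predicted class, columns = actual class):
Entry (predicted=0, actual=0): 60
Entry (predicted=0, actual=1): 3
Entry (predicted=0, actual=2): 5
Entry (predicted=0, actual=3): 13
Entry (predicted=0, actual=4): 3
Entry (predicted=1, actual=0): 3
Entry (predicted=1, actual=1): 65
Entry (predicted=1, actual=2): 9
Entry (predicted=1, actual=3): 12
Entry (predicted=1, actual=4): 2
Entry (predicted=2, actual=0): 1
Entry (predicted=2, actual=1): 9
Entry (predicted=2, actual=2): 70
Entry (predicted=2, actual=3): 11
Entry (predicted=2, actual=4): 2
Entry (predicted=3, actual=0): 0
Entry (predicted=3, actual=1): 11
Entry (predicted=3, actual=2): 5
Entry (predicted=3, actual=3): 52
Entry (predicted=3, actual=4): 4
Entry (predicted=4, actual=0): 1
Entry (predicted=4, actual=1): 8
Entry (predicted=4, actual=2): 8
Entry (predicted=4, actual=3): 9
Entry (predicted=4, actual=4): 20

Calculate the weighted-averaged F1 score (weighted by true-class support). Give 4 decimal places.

0.6900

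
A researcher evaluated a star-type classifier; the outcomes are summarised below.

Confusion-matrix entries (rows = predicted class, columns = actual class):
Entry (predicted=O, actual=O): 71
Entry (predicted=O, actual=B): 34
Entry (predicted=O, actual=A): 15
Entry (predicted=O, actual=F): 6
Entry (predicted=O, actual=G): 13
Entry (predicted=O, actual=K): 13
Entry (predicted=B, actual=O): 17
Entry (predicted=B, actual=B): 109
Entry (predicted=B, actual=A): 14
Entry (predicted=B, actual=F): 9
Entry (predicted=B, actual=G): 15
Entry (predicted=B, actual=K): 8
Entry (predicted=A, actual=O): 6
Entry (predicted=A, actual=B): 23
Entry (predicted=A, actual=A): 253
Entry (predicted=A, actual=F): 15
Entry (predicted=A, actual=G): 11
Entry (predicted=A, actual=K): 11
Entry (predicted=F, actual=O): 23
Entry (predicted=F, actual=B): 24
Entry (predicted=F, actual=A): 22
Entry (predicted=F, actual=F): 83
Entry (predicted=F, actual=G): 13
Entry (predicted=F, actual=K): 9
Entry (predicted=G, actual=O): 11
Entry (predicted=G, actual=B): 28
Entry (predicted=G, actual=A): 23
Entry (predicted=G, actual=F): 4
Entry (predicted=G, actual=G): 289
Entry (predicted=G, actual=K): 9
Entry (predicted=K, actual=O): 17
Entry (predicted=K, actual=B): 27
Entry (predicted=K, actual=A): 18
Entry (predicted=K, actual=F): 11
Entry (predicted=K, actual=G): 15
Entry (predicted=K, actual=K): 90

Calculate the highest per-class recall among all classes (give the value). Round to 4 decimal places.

0.8118

Per-class recall (TP/(TP+FN)):
  O: TP=71, FN=17+6+23+11+17=74 → 71/145 = 0.48966
  B: TP=109, FN=34+23+24+28+27=136 → 109/245 = 0.44490
  A: TP=253, FN=15+14+22+23+18=92 → 253/345 = 0.73333
  F: TP=83, FN=6+9+15+4+11=45 → 83/128 = 0.64844
  G: TP=289, FN=13+15+11+13+15=67 → 289/356 = 0.81180
  K: TP=90, FN=13+8+11+9+9=50 → 90/140 = 0.64286
Highest is class 'G' with recall = 0.8118.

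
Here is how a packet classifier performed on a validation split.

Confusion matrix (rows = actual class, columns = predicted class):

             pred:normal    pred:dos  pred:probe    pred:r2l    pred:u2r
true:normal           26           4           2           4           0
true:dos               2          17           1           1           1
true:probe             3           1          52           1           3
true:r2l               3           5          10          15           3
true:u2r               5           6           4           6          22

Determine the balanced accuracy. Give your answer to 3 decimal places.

Balanced accuracy = mean of per-class recall.
  normal: recall = 26/36 = 0.7222
  dos: recall = 17/22 = 0.7727
  probe: recall = 52/60 = 0.8667
  r2l: recall = 15/36 = 0.4167
  u2r: recall = 22/43 = 0.5116
Mean = (0.7222 + 0.7727 + 0.8667 + 0.4167 + 0.5116) / 5 = 0.658

0.658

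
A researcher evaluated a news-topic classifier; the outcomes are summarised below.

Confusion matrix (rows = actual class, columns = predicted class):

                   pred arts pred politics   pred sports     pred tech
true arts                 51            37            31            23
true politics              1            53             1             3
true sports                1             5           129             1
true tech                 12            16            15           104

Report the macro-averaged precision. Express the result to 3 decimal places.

0.697

Per-class precision (TP/(TP+FP)):
  arts: TP=51, FP=1+1+12=14 → 51/65 = 0.7846
  politics: TP=53, FP=37+5+16=58 → 53/111 = 0.4775
  sports: TP=129, FP=31+1+15=47 → 129/176 = 0.7330
  tech: TP=104, FP=23+3+1=27 → 104/131 = 0.7939
Macro-precision = mean = (0.7846 + 0.4775 + 0.7330 + 0.7939) / 4 = 0.697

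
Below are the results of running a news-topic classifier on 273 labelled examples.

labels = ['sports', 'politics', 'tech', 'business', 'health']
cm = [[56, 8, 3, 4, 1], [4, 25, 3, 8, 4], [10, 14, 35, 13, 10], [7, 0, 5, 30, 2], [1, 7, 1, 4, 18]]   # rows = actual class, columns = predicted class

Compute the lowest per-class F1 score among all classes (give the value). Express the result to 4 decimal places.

Per-class F1 score (2·TP/(2·TP+FP+FN)):
  sports: TP=56, FP=4+10+7+1=22, FN=8+3+4+1=16 → 112/150 = 0.74667
  politics: TP=25, FP=8+14+0+7=29, FN=4+3+8+4=19 → 50/98 = 0.51020
  tech: TP=35, FP=3+3+5+1=12, FN=10+14+13+10=47 → 70/129 = 0.54264
  business: TP=30, FP=4+8+13+4=29, FN=7+0+5+2=14 → 60/103 = 0.58252
  health: TP=18, FP=1+4+10+2=17, FN=1+7+1+4=13 → 36/66 = 0.54545
Lowest is class 'politics' with F1 score = 0.5102.

0.5102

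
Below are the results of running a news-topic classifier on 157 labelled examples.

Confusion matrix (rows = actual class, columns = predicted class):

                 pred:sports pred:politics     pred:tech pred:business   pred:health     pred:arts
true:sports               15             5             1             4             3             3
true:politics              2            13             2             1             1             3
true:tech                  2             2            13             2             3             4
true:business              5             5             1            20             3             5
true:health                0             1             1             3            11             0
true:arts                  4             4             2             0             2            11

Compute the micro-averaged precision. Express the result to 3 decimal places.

0.529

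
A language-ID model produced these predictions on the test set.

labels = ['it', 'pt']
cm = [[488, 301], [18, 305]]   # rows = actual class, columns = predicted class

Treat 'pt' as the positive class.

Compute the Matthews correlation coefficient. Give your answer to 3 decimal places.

MCC = (TP·TN − FP·FN) / √((TP+FP)(TP+FN)(TN+FP)(TN+FN))
Numerator = 305·488 − 301·18 = 143422
Denominator = √(606·323·789·506) = √78145264692 = 279544.7454
MCC = 143422 / 279544.7454 = 0.513

0.513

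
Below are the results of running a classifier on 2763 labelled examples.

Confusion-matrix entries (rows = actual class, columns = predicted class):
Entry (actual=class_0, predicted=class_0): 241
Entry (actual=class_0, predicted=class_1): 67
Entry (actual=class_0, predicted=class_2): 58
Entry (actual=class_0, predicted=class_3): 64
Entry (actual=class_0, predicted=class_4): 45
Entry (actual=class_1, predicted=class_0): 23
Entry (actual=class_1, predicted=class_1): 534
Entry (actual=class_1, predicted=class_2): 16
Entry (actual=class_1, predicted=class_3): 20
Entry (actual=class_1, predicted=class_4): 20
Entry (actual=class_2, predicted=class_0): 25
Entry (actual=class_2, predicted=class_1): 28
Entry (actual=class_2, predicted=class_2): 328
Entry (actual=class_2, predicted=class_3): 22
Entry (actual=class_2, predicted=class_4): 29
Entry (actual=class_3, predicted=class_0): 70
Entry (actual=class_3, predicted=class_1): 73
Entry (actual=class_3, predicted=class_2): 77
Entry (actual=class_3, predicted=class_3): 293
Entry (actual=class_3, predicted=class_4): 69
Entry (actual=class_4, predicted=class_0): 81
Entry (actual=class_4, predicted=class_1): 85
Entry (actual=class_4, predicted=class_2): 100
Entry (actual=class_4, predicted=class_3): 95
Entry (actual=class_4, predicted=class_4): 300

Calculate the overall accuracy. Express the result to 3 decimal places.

0.614

Accuracy = trace / total = (241+534+328+293+300=1696) / 2763 = 1696/2763 = 0.614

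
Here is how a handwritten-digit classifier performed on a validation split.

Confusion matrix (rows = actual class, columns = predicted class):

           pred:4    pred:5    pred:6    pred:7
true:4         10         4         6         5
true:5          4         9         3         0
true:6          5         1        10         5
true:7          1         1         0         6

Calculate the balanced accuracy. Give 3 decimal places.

Balanced accuracy = mean of per-class recall.
  4: recall = 10/25 = 0.4000
  5: recall = 9/16 = 0.5625
  6: recall = 10/21 = 0.4762
  7: recall = 6/8 = 0.7500
Mean = (0.4000 + 0.5625 + 0.4762 + 0.7500) / 4 = 0.547

0.547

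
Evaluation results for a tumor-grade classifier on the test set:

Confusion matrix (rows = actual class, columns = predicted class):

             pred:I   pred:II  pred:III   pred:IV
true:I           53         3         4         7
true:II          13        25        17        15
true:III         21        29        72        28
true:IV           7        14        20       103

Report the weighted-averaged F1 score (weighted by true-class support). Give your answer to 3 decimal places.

Per-class F1 score (2·TP/(2·TP+FP+FN)):
  I: TP=53, FP=13+21+7=41, FN=3+4+7=14 → 106/161 = 0.6584
  II: TP=25, FP=3+29+14=46, FN=13+17+15=45 → 50/141 = 0.3546
  III: TP=72, FP=4+17+20=41, FN=21+29+28=78 → 144/263 = 0.5475
  IV: TP=103, FP=7+15+28=50, FN=7+14+20=41 → 206/297 = 0.6936
Weighted-F1 score = Σ (supportᵢ/N)·F1 scoreᵢ with N=431: (67/431)·0.6584 + (70/431)·0.3546 + (150/431)·0.5475 + (144/431)·0.6936 = 0.582

0.582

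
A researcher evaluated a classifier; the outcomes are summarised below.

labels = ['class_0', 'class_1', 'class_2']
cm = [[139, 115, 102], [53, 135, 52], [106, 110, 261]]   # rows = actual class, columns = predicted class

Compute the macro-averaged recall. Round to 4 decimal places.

Per-class recall (TP/(TP+FN)):
  class_0: TP=139, FN=115+102=217 → 139/356 = 0.39045
  class_1: TP=135, FN=53+52=105 → 135/240 = 0.56250
  class_2: TP=261, FN=106+110=216 → 261/477 = 0.54717
Macro-recall = mean = (0.39045 + 0.56250 + 0.54717) / 3 = 0.5000

0.5000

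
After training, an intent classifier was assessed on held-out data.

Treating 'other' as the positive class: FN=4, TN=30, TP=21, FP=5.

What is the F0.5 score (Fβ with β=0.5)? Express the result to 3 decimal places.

Fβ = (1+β²)·TP / ((1+β²)·TP + β²·FN + FP), with β²=1/4
= 1.25·21 / (1.25·21 + 0.25·4 + 5) = 0.814

0.814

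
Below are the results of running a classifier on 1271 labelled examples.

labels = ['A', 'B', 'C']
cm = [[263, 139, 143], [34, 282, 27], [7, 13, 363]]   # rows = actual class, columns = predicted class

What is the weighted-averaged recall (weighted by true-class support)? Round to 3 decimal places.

Per-class recall (TP/(TP+FN)):
  A: TP=263, FN=139+143=282 → 263/545 = 0.4826
  B: TP=282, FN=34+27=61 → 282/343 = 0.8222
  C: TP=363, FN=7+13=20 → 363/383 = 0.9478
Weighted-recall = Σ (supportᵢ/N)·recallᵢ with N=1271: (545/1271)·0.4826 + (343/1271)·0.8222 + (383/1271)·0.9478 = 0.714

0.714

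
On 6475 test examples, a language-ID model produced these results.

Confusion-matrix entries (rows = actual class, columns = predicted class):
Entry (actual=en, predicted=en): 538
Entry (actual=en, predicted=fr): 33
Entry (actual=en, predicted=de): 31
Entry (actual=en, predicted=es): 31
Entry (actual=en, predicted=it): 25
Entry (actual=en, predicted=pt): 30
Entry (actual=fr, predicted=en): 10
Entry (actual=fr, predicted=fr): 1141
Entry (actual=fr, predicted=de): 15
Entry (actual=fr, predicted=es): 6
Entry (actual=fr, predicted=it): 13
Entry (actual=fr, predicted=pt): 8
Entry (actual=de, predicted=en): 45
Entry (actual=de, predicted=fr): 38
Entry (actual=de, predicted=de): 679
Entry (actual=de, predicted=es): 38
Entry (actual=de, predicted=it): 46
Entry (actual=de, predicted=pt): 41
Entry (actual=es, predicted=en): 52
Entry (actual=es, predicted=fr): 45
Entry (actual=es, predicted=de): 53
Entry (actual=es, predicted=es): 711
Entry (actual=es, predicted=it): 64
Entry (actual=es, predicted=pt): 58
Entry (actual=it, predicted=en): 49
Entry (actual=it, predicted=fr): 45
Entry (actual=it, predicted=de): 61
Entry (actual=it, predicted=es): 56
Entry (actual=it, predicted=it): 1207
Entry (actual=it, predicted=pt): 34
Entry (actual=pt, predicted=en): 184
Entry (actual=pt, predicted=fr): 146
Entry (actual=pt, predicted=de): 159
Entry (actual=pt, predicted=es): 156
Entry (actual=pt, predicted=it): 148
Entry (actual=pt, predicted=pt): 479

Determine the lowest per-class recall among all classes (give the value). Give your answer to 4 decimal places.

Per-class recall (TP/(TP+FN)):
  en: TP=538, FN=33+31+31+25+30=150 → 538/688 = 0.78198
  fr: TP=1141, FN=10+15+6+13+8=52 → 1141/1193 = 0.95641
  de: TP=679, FN=45+38+38+46+41=208 → 679/887 = 0.76550
  es: TP=711, FN=52+45+53+64+58=272 → 711/983 = 0.72330
  it: TP=1207, FN=49+45+61+56+34=245 → 1207/1452 = 0.83127
  pt: TP=479, FN=184+146+159+156+148=793 → 479/1272 = 0.37657
Lowest is class 'pt' with recall = 0.3766.

0.3766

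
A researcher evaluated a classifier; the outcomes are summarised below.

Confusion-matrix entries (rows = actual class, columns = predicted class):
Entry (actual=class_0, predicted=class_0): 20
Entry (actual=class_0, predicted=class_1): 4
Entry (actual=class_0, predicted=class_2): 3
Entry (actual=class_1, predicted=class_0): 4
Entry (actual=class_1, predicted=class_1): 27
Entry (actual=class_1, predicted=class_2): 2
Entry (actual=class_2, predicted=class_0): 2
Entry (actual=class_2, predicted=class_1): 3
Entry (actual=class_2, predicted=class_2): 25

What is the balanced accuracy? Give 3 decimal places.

0.797

Balanced accuracy = mean of per-class recall.
  class_0: recall = 20/27 = 0.7407
  class_1: recall = 27/33 = 0.8182
  class_2: recall = 25/30 = 0.8333
Mean = (0.7407 + 0.8182 + 0.8333) / 3 = 0.797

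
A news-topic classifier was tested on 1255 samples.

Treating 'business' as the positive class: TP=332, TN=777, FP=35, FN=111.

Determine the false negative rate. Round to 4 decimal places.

0.2506

FNR = FN/(FN+TP) = 111/(111+332) = 0.2506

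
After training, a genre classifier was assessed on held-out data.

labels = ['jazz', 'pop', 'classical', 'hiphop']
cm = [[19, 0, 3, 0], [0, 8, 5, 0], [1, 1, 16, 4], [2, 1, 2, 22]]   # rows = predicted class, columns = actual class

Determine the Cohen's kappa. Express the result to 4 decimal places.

0.6912

Observed agreement pₒ = trace/N = 65/84 = 0.77381
Expected agreement pₑ = Σ (rowᵢ·colᵢ)/N² = (22·22 + 10·13 + 26·22 + 26·27)/84² = 0.26757
κ = (pₒ − pₑ)/(1 − pₑ) = (0.77381 − 0.26757)/(1 − 0.26757) = 0.6912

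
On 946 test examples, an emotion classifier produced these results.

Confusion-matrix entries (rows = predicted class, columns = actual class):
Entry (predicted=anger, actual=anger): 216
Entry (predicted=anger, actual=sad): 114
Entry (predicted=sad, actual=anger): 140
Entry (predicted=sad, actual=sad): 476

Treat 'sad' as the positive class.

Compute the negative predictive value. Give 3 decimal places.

NPV = TN/(TN+FN) = 216/(216+114) = 0.655

0.655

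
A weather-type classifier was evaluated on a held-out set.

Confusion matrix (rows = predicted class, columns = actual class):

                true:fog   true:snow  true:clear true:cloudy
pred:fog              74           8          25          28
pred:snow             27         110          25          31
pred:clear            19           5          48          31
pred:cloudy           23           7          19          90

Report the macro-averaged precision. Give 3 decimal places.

0.558

Per-class precision (TP/(TP+FP)):
  fog: TP=74, FP=8+25+28=61 → 74/135 = 0.5481
  snow: TP=110, FP=27+25+31=83 → 110/193 = 0.5699
  clear: TP=48, FP=19+5+31=55 → 48/103 = 0.4660
  cloudy: TP=90, FP=23+7+19=49 → 90/139 = 0.6475
Macro-precision = mean = (0.5481 + 0.5699 + 0.4660 + 0.6475) / 4 = 0.558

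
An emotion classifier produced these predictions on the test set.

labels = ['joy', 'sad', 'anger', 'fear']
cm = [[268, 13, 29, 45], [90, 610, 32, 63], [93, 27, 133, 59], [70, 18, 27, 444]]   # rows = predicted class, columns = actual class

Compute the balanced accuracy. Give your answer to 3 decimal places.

Balanced accuracy = mean of per-class recall.
  joy: recall = 268/521 = 0.5144
  sad: recall = 610/668 = 0.9132
  anger: recall = 133/221 = 0.6018
  fear: recall = 444/611 = 0.7267
Mean = (0.5144 + 0.9132 + 0.6018 + 0.7267) / 4 = 0.689

0.689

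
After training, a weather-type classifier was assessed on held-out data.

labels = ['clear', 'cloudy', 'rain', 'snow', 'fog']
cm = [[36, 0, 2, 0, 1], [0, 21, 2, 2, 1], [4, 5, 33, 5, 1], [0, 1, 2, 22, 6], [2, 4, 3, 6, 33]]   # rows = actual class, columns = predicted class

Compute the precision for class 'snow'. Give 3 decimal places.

0.629

Treat 'snow' as positive and all other classes as negative.
precision = TP/(TP+FP).
snow: TP=22, FP=0+2+5+6=13 → 22/35 = 0.6286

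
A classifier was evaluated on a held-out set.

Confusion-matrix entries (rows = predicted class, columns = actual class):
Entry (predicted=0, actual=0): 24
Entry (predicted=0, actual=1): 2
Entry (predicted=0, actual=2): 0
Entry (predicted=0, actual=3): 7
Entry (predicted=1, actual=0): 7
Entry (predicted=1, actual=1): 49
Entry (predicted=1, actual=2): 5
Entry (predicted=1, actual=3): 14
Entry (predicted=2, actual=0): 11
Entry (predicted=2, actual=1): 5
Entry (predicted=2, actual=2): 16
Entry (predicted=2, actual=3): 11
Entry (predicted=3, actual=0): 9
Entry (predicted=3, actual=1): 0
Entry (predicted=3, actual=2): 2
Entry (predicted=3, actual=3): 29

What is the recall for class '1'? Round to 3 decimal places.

0.875

Treat '1' as positive and all other classes as negative.
recall = TP/(TP+FN).
1: TP=49, FN=2+5+0=7 → 49/56 = 0.8750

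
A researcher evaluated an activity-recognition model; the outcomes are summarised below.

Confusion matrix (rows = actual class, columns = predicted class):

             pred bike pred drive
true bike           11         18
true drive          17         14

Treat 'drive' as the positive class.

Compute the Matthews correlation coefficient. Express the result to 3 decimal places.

MCC = (TP·TN − FP·FN) / √((TP+FP)(TP+FN)(TN+FP)(TN+FN))
Numerator = 14·11 − 18·17 = -152
Denominator = √(32·31·29·28) = √805504 = 897.4987
MCC = -152 / 897.4987 = -0.169

-0.169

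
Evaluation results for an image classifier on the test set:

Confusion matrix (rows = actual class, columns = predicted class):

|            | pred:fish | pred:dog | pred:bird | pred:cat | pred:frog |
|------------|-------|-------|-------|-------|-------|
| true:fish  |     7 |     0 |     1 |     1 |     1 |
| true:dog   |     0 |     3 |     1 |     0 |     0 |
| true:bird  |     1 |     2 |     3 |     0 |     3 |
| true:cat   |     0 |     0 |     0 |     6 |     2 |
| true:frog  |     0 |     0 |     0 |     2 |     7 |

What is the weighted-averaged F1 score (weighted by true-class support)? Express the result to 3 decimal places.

Per-class F1 score (2·TP/(2·TP+FP+FN)):
  fish: TP=7, FP=0+1+0+0=1, FN=0+1+1+1=3 → 14/18 = 0.7778
  dog: TP=3, FP=0+2+0+0=2, FN=0+1+0+0=1 → 6/9 = 0.6667
  bird: TP=3, FP=1+1+0+0=2, FN=1+2+0+3=6 → 6/14 = 0.4286
  cat: TP=6, FP=1+0+0+2=3, FN=0+0+0+2=2 → 12/17 = 0.7059
  frog: TP=7, FP=1+0+3+2=6, FN=0+0+0+2=2 → 14/22 = 0.6364
Weighted-F1 score = Σ (supportᵢ/N)·F1 scoreᵢ with N=40: (10/40)·0.7778 + (4/40)·0.6667 + (9/40)·0.4286 + (8/40)·0.7059 + (9/40)·0.6364 = 0.642

0.642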